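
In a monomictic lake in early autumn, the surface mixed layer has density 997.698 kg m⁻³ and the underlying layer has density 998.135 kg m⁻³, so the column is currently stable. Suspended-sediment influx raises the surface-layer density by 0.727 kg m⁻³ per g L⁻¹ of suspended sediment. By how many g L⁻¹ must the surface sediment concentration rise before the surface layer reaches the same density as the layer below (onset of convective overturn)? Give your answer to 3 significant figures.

Density deficit of the surface layer: 998.135 − 997.698 = 0.437 kg m⁻³.
Required change = 0.437 / 0.727 = 0.601 g L⁻¹.

0.601 g L⁻¹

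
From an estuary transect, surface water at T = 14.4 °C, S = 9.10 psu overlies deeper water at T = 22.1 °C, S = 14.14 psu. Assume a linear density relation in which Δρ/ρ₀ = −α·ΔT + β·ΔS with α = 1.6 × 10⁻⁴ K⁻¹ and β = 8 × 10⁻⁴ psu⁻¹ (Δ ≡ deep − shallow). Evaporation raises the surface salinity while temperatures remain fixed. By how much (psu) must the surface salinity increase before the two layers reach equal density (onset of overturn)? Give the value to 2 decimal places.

Neutral buoyancy requires −α(T_deep − T_surf) + β(S_deep − S_surf′) = 0.
S_surf′ = S_deep − (α/β)·ΔT = 14.14 − (1.6 × 10⁻⁴/8 × 10⁻⁴)·(+7.7) = 12.6000 psu.
Increase required: 12.6000 − 9.10 = 3.5000 psu.

3.50 psu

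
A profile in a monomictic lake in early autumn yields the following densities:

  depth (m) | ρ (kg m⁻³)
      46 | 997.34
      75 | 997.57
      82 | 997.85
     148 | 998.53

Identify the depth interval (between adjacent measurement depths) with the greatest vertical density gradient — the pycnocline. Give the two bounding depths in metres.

Compute the density gradient over each adjacent pair:
  46–75 m: Δρ/Δz = 0.23/29 = 7.9 × 10⁻³ kg m⁻⁴
  75–82 m: Δρ/Δz = 0.28/7 = 0.040 kg m⁻⁴
  82–148 m: Δρ/Δz = 0.68/66 = 0.010 kg m⁻⁴
The largest gradient is in the 75–82 m interval — the pycnocline.

75–82 m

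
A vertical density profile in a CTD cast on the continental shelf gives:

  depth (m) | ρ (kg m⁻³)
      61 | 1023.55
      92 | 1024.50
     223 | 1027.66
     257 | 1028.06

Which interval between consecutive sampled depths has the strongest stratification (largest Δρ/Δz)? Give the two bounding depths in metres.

Compute the density gradient over each adjacent pair:
  61–92 m: Δρ/Δz = 0.95/31 = 0.031 kg m⁻⁴
  92–223 m: Δρ/Δz = 3.16/131 = 0.024 kg m⁻⁴
  223–257 m: Δρ/Δz = 0.40/34 = 0.012 kg m⁻⁴
The largest gradient is in the 61–92 m interval — the pycnocline.

61–92 m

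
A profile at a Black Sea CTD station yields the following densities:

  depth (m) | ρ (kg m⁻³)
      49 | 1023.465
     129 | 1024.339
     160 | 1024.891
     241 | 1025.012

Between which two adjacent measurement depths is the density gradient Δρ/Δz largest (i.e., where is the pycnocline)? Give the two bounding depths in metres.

Compute the density gradient over each adjacent pair:
  49–129 m: Δρ/Δz = 0.874/80 = 0.011 kg m⁻⁴
  129–160 m: Δρ/Δz = 0.552/31 = 0.018 kg m⁻⁴
  160–241 m: Δρ/Δz = 0.121/81 = 1.5 × 10⁻³ kg m⁻⁴
The largest gradient is in the 129–160 m interval — the pycnocline.

129–160 m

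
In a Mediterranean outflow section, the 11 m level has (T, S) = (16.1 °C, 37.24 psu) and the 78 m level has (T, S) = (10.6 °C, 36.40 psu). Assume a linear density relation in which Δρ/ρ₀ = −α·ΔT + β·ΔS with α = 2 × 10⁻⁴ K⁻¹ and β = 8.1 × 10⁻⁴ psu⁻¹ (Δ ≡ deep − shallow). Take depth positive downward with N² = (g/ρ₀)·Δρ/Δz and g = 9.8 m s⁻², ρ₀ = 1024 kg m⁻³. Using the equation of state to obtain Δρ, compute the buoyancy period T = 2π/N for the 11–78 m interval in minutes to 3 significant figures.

13.4 min

ΔT = -5.5 K, ΔS = -0.84 psu (deep − shallow).
Δρ/ρ₀ = −αΔT + βΔS = 1.10 × 10⁻³ − 6.804 × 10⁻⁴ = 4.196 × 10⁻⁴, so Δρ ≈ 0.4297 kg m⁻³.
N² = (g/ρ₀)·Δρ/Δz = g·(Δρ/ρ₀)/Δz = 9.8 × 4.196 × 10⁻⁴ / 67 = 6.1374 × 10⁻⁵ s⁻².
N = √(6.1374 × 10⁻⁵) = 7.8342 × 10⁻³ rad s⁻¹ → T = 2π/N = 802.02 s = 13.367 min ≈ 13.4 min.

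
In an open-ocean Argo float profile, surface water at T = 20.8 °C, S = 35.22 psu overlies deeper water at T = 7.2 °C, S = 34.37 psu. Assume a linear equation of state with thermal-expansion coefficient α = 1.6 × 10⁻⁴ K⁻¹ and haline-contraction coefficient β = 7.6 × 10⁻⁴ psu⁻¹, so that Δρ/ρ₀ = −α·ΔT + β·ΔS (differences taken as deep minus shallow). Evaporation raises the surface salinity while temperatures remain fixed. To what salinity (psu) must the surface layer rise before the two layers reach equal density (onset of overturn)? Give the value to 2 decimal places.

37.23 psu

Neutral buoyancy requires −α(T_deep − T_surf) + β(S_deep − S_surf′) = 0.
S_surf′ = S_deep − (α/β)·ΔT = 34.37 − (1.6 × 10⁻⁴/7.6 × 10⁻⁴)·(-13.6) = 37.2332 psu.
Increase required: 37.2332 − 35.22 = 2.0132 psu.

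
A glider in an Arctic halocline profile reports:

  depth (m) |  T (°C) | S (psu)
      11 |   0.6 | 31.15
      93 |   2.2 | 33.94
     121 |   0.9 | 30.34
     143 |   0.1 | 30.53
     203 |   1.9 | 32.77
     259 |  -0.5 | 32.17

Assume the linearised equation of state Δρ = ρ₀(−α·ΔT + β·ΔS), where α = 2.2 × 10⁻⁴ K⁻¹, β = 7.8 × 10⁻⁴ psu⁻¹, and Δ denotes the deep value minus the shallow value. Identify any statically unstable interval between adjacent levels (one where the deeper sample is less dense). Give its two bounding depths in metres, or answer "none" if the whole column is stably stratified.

93–121 m

Evaluate Δρ/ρ₀ = −αΔT + βΔS across each adjacent pair:
  11–93 m: −αΔT+βΔS = −(2.2 × 10⁻⁴)(+1.6)+(7.8 × 10⁻⁴)(+2.79) = 1.8 × 10⁻³ → stable
  93–121 m: −αΔT+βΔS = −(2.2 × 10⁻⁴)(-1.3)+(7.8 × 10⁻⁴)(-3.60) = -2.5 × 10⁻³ → UNSTABLE
  121–143 m: −αΔT+βΔS = −(2.2 × 10⁻⁴)(-0.8)+(7.8 × 10⁻⁴)(+0.19) = 3.2 × 10⁻⁴ → stable
  143–203 m: −αΔT+βΔS = −(2.2 × 10⁻⁴)(+1.8)+(7.8 × 10⁻⁴)(+2.24) = 1.4 × 10⁻³ → stable
  203–259 m: −αΔT+βΔS = −(2.2 × 10⁻⁴)(-2.4)+(7.8 × 10⁻⁴)(-0.60) = 6.0 × 10⁻⁵ → stable
The 93–121 m interval has Δρ < 0: lighter water underlies denser water.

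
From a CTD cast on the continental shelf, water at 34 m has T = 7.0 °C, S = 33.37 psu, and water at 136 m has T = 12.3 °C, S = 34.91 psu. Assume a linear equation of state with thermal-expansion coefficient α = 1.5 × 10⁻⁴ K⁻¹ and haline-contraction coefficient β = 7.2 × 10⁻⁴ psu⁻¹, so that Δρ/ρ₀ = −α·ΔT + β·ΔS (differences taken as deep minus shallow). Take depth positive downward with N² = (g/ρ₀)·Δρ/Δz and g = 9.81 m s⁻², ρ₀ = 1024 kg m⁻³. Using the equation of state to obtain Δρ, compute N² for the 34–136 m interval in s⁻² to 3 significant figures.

3.02 × 10⁻⁵ s⁻²

ΔT = +5.3 K, ΔS = +1.54 psu (deep − shallow).
Δρ/ρ₀ = −αΔT + βΔS = -7.95 × 10⁻⁴ + 1.1088 × 10⁻³ = 3.138 × 10⁻⁴, so Δρ ≈ 0.3213 kg m⁻³.
N² = (g/ρ₀)·Δρ/Δz = g·(Δρ/ρ₀)/Δz = 9.81 × 3.138 × 10⁻⁴ / 102 = 3.0180 × 10⁻⁵ s⁻² ≈ 3.02 × 10⁻⁵ s⁻².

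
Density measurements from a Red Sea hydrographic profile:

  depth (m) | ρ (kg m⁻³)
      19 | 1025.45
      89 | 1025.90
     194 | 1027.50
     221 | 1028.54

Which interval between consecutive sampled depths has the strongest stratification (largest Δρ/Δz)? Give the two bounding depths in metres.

Compute the density gradient over each adjacent pair:
  19–89 m: Δρ/Δz = 0.45/70 = 6.4 × 10⁻³ kg m⁻⁴
  89–194 m: Δρ/Δz = 1.60/105 = 0.015 kg m⁻⁴
  194–221 m: Δρ/Δz = 1.04/27 = 0.039 kg m⁻⁴
The largest gradient is in the 194–221 m interval — the pycnocline.

194–221 m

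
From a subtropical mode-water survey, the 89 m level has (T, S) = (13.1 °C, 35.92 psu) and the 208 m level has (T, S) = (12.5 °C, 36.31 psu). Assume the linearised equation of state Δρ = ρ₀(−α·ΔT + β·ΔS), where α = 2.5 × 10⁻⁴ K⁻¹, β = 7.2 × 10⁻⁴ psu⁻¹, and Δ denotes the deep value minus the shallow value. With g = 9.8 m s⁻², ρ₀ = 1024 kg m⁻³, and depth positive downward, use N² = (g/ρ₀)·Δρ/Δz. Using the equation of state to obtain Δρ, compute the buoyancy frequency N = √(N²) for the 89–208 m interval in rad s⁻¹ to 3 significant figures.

ΔT = -0.6 K, ΔS = +0.39 psu (deep − shallow).
Δρ/ρ₀ = −αΔT + βΔS = 1.50 × 10⁻⁴ + 2.808 × 10⁻⁴ = 4.308 × 10⁻⁴, so Δρ ≈ 0.4411 kg m⁻³.
N² = (g/ρ₀)·Δρ/Δz = g·(Δρ/ρ₀)/Δz = 9.8 × 4.308 × 10⁻⁴ / 119 = 3.5478 × 10⁻⁵ s⁻².
N = √(3.5478 × 10⁻⁵) = 5.9563 × 10⁻³ rad s⁻¹ ≈ 5.96 × 10⁻³ rad s⁻¹.

5.96 × 10⁻³ rad s⁻¹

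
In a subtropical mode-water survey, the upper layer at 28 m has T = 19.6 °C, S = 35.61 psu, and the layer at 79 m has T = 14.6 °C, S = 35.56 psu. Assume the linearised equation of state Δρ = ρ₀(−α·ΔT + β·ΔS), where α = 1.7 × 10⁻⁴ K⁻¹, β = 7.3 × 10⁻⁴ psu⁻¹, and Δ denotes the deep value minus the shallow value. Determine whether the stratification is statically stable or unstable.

stable

ΔT = 14.6 − 19.6 = -5.0 K and ΔS = 35.56 − 35.61 = -0.05 psu (deep − shallow).
−αΔT = 8.50 × 10⁻⁴; βΔS = -3.65 × 10⁻⁵; sum Δρ/ρ₀ = 8.135 × 10⁻⁴.
Δρ/ρ₀ > 0, so Δρ > 0: deeper water is denser → statically stable.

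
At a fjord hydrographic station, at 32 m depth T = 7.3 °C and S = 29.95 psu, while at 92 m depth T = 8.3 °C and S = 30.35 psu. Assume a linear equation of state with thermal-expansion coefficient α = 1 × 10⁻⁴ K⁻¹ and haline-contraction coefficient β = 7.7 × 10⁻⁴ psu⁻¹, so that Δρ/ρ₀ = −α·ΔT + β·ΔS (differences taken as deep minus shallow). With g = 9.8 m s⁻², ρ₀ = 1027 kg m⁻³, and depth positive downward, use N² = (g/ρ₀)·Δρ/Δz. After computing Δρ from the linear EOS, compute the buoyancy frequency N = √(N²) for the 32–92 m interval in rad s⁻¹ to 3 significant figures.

ΔT = +1.0 K, ΔS = +0.40 psu (deep − shallow).
Δρ/ρ₀ = −αΔT + βΔS = -1.00 × 10⁻⁴ + 3.08 × 10⁻⁴ = 2.08 × 10⁻⁴, so Δρ ≈ 0.2136 kg m⁻³.
N² = (g/ρ₀)·Δρ/Δz = g·(Δρ/ρ₀)/Δz = 9.8 × 2.08 × 10⁻⁴ / 60 = 3.3973 × 10⁻⁵ s⁻².
N = √(3.3973 × 10⁻⁵) = 5.8286 × 10⁻³ rad s⁻¹ ≈ 5.83 × 10⁻³ rad s⁻¹.

5.83 × 10⁻³ rad s⁻¹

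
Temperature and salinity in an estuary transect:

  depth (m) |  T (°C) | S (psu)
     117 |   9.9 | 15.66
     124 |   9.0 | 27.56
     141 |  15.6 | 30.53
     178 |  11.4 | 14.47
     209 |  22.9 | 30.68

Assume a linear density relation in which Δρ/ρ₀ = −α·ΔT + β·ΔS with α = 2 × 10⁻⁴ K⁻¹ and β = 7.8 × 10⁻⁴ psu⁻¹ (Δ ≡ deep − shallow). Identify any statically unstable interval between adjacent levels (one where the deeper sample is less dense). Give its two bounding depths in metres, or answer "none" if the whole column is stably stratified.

Evaluate Δρ/ρ₀ = −αΔT + βΔS across each adjacent pair:
  117–124 m: −αΔT+βΔS = −(2 × 10⁻⁴)(-0.9)+(7.8 × 10⁻⁴)(+11.90) = 9.5 × 10⁻³ → stable
  124–141 m: −αΔT+βΔS = −(2 × 10⁻⁴)(+6.6)+(7.8 × 10⁻⁴)(+2.97) = 1.0 × 10⁻³ → stable
  141–178 m: −αΔT+βΔS = −(2 × 10⁻⁴)(-4.2)+(7.8 × 10⁻⁴)(-16.06) = -0.012 → UNSTABLE
  178–209 m: −αΔT+βΔS = −(2 × 10⁻⁴)(+11.5)+(7.8 × 10⁻⁴)(+16.21) = 0.010 → stable
The 141–178 m interval has Δρ < 0: lighter water underlies denser water.

141–178 m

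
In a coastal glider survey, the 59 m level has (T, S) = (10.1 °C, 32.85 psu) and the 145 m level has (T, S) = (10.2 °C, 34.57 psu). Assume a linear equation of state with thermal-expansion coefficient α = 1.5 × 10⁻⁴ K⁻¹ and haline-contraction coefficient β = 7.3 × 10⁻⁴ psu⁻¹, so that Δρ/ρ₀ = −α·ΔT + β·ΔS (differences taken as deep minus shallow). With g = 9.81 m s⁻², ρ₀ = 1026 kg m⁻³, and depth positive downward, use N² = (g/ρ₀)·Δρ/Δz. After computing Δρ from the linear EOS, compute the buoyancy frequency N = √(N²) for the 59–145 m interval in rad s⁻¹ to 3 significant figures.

ΔT = +0.1 K, ΔS = +1.72 psu (deep − shallow).
Δρ/ρ₀ = −αΔT + βΔS = -1.50 × 10⁻⁵ + 1.2556 × 10⁻³ = 1.2406 × 10⁻³, so Δρ ≈ 1.273 kg m⁻³.
N² = (g/ρ₀)·Δρ/Δz = g·(Δρ/ρ₀)/Δz = 9.81 × 1.2406 × 10⁻³ / 86 = 1.4151 × 10⁻⁴ s⁻².
N = √(1.4151 × 10⁻⁴) = 0.011896 rad s⁻¹ ≈ 0.0119 rad s⁻¹.

0.0119 rad s⁻¹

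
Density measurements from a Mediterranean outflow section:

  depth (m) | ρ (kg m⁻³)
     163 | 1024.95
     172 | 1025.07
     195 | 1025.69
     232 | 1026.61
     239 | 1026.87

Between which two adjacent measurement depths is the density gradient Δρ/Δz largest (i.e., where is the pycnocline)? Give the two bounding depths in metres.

Compute the density gradient over each adjacent pair:
  163–172 m: Δρ/Δz = 0.12/9 = 0.013 kg m⁻⁴
  172–195 m: Δρ/Δz = 0.62/23 = 0.027 kg m⁻⁴
  195–232 m: Δρ/Δz = 0.92/37 = 0.025 kg m⁻⁴
  232–239 m: Δρ/Δz = 0.26/7 = 0.037 kg m⁻⁴
The largest gradient is in the 232–239 m interval — the pycnocline.

232–239 m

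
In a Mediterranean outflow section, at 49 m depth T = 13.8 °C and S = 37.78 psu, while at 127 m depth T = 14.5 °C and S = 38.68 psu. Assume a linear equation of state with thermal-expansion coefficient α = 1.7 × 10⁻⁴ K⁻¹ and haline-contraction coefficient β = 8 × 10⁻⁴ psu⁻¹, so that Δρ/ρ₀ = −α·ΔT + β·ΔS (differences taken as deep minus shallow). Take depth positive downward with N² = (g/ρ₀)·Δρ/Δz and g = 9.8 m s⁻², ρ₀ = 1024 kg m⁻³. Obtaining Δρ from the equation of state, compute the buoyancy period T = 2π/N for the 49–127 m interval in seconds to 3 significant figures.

ΔT = +0.7 K, ΔS = +0.90 psu (deep − shallow).
Δρ/ρ₀ = −αΔT + βΔS = -1.19 × 10⁻⁴ + 7.20 × 10⁻⁴ = 6.01 × 10⁻⁴, so Δρ ≈ 0.6154 kg m⁻³.
N² = (g/ρ₀)·Δρ/Δz = g·(Δρ/ρ₀)/Δz = 9.8 × 6.01 × 10⁻⁴ / 78 = 7.5510 × 10⁻⁵ s⁻².
N = √(7.5510 × 10⁻⁵) = 8.6896 × 10⁻³ rad s⁻¹ → T = 2π/N = 723.07 s ≈ 723 s.

723 s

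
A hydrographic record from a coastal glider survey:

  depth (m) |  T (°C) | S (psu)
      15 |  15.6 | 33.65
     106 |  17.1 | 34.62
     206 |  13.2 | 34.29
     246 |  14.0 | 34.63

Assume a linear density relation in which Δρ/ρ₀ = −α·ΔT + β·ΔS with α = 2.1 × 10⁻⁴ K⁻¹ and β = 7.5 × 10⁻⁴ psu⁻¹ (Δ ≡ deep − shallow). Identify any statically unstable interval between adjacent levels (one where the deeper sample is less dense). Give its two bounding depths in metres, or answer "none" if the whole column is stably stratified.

none

Evaluate Δρ/ρ₀ = −αΔT + βΔS across each adjacent pair:
  15–106 m: −αΔT+βΔS = −(2.1 × 10⁻⁴)(+1.5)+(7.5 × 10⁻⁴)(+0.97) = 4.1 × 10⁻⁴ → stable
  106–206 m: −αΔT+βΔS = −(2.1 × 10⁻⁴)(-3.9)+(7.5 × 10⁻⁴)(-0.33) = 5.7 × 10⁻⁴ → stable
  206–246 m: −αΔT+βΔS = −(2.1 × 10⁻⁴)(+0.8)+(7.5 × 10⁻⁴)(+0.34) = 8.7 × 10⁻⁵ → stable
Every interval has Δρ > 0: the column is stably stratified throughout.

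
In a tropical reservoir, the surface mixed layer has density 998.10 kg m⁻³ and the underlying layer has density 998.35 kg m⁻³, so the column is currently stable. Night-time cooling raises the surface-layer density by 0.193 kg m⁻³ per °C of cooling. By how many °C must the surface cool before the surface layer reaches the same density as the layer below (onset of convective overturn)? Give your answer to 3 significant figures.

Density deficit of the surface layer: 998.35 − 998.10 = 0.25 kg m⁻³.
Required change = 0.25 / 0.193 = 1.30 °C.

1.30 °C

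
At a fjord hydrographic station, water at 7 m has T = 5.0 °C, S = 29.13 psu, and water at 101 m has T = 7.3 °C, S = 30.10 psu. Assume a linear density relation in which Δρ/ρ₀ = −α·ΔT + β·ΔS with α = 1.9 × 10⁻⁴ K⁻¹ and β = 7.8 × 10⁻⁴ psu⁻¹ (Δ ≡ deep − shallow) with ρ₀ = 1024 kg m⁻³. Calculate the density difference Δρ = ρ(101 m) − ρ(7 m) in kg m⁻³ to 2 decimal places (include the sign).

+0.33 kg m⁻³

ΔT = +2.3 K, ΔS = +0.97 psu (deep − shallow).
Δρ/ρ₀ = −(1.9 × 10⁻⁴)(+2.3) + (7.8 × 10⁻⁴)(+0.97) = 3.196 × 10⁻⁴.
Δρ = 1024 × (3.196 × 10⁻⁴) = +0.33 kg m⁻³.
Positive Δρ: denser below, stable.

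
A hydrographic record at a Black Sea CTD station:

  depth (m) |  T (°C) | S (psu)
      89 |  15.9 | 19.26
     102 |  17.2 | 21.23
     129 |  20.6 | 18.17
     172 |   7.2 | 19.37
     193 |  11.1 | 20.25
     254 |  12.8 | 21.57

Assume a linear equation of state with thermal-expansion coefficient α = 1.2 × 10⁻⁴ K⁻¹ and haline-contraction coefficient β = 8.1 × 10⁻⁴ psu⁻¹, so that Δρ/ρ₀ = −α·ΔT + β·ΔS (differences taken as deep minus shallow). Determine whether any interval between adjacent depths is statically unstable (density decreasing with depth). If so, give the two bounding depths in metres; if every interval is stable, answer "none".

102–129 m

Evaluate Δρ/ρ₀ = −αΔT + βΔS across each adjacent pair:
  89–102 m: −αΔT+βΔS = −(1.2 × 10⁻⁴)(+1.3)+(8.1 × 10⁻⁴)(+1.97) = 1.4 × 10⁻³ → stable
  102–129 m: −αΔT+βΔS = −(1.2 × 10⁻⁴)(+3.4)+(8.1 × 10⁻⁴)(-3.06) = -2.9 × 10⁻³ → UNSTABLE
  129–172 m: −αΔT+βΔS = −(1.2 × 10⁻⁴)(-13.4)+(8.1 × 10⁻⁴)(+1.20) = 2.6 × 10⁻³ → stable
  172–193 m: −αΔT+βΔS = −(1.2 × 10⁻⁴)(+3.9)+(8.1 × 10⁻⁴)(+0.88) = 2.4 × 10⁻⁴ → stable
  193–254 m: −αΔT+βΔS = −(1.2 × 10⁻⁴)(+1.7)+(8.1 × 10⁻⁴)(+1.32) = 8.7 × 10⁻⁴ → stable
The 102–129 m interval has Δρ < 0: lighter water underlies denser water.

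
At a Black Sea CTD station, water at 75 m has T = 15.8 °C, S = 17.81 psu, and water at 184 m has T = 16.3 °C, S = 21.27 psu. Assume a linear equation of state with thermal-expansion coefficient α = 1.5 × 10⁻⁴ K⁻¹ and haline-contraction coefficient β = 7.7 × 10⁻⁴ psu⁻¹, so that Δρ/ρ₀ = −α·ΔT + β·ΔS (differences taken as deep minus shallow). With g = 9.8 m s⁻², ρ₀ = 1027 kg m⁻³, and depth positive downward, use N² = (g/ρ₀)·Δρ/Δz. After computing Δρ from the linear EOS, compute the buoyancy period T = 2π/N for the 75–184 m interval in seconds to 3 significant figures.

412 s

ΔT = +0.5 K, ΔS = +3.46 psu (deep − shallow).
Δρ/ρ₀ = −αΔT + βΔS = -7.50 × 10⁻⁵ + 2.6642 × 10⁻³ = 2.5892 × 10⁻³, so Δρ ≈ 2.659 kg m⁻³.
N² = (g/ρ₀)·Δρ/Δz = g·(Δρ/ρ₀)/Δz = 9.8 × 2.5892 × 10⁻³ / 109 = 2.3279 × 10⁻⁴ s⁻².
N = √(2.3279 × 10⁻⁴) = 0.015257 rad s⁻¹ → T = 2π/N = 411.82 s ≈ 412 s.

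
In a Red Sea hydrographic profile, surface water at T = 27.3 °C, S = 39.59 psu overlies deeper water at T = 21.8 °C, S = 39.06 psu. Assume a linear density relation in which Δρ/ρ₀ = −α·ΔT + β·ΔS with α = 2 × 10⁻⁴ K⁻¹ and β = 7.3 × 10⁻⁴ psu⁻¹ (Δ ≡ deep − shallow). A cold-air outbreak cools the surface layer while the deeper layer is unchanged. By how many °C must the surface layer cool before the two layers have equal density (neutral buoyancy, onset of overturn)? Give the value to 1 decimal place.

3.6 °C

Neutral buoyancy requires Δρ = 0, i.e. −α(T_deep − T_surf′) + β(S_deep − S_surf) = 0.
T_surf′ = T_deep − (β/α)·ΔS = 21.8 − (7.3 × 10⁻⁴/2 × 10⁻⁴)·(-0.53) = 23.735 °C.
Cooling required: 27.3 − (23.735) = 3.565 °C.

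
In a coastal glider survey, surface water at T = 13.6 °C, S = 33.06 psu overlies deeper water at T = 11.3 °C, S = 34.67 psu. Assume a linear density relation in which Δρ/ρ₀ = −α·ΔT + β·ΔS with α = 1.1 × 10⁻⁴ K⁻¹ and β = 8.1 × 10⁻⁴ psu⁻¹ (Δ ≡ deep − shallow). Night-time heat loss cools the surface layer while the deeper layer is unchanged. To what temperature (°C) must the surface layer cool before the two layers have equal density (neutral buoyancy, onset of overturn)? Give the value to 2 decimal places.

Neutral buoyancy requires Δρ = 0, i.e. −α(T_deep − T_surf′) + β(S_deep − S_surf) = 0.
T_surf′ = T_deep − (β/α)·ΔS = 11.3 − (8.1 × 10⁻⁴/1.1 × 10⁻⁴)·(+1.61) = -0.5555 °C.
Cooling required: 13.6 − (-0.5555) = 14.1555 °C.

-0.56 °C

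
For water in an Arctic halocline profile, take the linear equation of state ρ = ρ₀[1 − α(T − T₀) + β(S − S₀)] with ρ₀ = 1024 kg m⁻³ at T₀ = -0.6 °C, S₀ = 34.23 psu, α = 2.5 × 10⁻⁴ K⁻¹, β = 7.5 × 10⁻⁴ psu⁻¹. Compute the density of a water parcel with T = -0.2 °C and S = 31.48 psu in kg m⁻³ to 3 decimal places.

1021.786 kg m⁻³

T − T₀ = +0.4 K, S − S₀ = -2.75 psu.
Bracket = 1 − α·(+0.4) + β·(-2.75) = 1 + (-2.1625 × 10⁻³) = 0.9978375.
ρ = 1024 × 0.9978375 = 1021.786 kg m⁻³.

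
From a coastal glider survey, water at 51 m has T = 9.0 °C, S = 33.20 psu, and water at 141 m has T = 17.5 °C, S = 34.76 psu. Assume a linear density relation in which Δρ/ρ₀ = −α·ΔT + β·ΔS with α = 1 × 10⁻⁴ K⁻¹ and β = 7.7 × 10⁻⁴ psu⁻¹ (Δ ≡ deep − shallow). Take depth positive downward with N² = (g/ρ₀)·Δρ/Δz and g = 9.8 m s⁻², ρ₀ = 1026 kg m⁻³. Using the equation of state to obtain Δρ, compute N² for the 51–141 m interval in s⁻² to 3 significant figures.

3.82 × 10⁻⁵ s⁻²

ΔT = +8.5 K, ΔS = +1.56 psu (deep − shallow).
Δρ/ρ₀ = −αΔT + βΔS = -8.50 × 10⁻⁴ + 1.2012 × 10⁻³ = 3.512 × 10⁻⁴, so Δρ ≈ 0.3603 kg m⁻³.
N² = (g/ρ₀)·Δρ/Δz = g·(Δρ/ρ₀)/Δz = 9.8 × 3.512 × 10⁻⁴ / 90 = 3.8242 × 10⁻⁵ s⁻² ≈ 3.82 × 10⁻⁵ s⁻².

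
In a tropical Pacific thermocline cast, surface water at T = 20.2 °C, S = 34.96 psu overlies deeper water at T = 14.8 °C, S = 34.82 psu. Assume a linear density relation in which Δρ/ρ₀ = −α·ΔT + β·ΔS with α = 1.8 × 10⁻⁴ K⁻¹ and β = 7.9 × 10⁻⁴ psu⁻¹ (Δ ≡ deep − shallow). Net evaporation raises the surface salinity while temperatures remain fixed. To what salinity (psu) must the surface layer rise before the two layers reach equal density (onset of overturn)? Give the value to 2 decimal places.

36.05 psu

Neutral buoyancy requires −α(T_deep − T_surf) + β(S_deep − S_surf′) = 0.
S_surf′ = S_deep − (α/β)·ΔT = 34.82 − (1.8 × 10⁻⁴/7.9 × 10⁻⁴)·(-5.4) = 36.0504 psu.
Increase required: 36.0504 − 34.96 = 1.0904 psu.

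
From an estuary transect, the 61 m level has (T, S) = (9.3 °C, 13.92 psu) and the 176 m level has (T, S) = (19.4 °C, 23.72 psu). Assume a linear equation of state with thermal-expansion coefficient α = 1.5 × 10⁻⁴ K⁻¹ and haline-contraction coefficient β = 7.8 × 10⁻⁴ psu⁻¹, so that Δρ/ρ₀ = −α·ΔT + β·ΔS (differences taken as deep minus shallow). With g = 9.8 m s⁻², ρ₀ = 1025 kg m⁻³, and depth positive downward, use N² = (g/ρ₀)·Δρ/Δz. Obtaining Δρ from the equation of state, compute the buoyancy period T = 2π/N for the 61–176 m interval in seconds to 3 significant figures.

275 s

ΔT = +10.1 K, ΔS = +9.80 psu (deep − shallow).
Δρ/ρ₀ = −αΔT + βΔS = -1.515 × 10⁻³ + 7.644 × 10⁻³ = 6.129 × 10⁻³, so Δρ ≈ 6.282 kg m⁻³.
N² = (g/ρ₀)·Δρ/Δz = g·(Δρ/ρ₀)/Δz = 9.8 × 6.129 × 10⁻³ / 115 = 5.2230 × 10⁻⁴ s⁻².
N = √(5.2230 × 10⁻⁴) = 0.022854 rad s⁻¹ → T = 2π/N = 274.93 s ≈ 275 s.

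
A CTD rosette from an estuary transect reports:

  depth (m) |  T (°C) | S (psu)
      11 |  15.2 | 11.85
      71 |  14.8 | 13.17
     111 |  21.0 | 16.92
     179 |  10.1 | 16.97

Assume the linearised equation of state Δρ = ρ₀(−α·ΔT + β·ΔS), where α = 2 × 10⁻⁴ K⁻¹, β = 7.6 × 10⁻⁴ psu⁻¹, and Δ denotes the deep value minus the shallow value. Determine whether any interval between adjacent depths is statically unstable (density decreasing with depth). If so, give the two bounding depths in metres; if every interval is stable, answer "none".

none

Evaluate Δρ/ρ₀ = −αΔT + βΔS across each adjacent pair:
  11–71 m: −αΔT+βΔS = −(2 × 10⁻⁴)(-0.4)+(7.6 × 10⁻⁴)(+1.32) = 1.1 × 10⁻³ → stable
  71–111 m: −αΔT+βΔS = −(2 × 10⁻⁴)(+6.2)+(7.6 × 10⁻⁴)(+3.75) = 1.6 × 10⁻³ → stable
  111–179 m: −αΔT+βΔS = −(2 × 10⁻⁴)(-10.9)+(7.6 × 10⁻⁴)(+0.05) = 2.2 × 10⁻³ → stable
Every interval has Δρ > 0: the column is stably stratified throughout.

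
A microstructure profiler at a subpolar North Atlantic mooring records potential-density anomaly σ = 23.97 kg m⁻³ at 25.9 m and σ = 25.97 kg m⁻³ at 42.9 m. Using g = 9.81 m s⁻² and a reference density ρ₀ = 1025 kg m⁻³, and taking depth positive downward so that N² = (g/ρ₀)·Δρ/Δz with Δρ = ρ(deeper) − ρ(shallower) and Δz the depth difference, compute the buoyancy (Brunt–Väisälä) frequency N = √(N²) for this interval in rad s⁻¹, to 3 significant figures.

Δρ = 1025.97 − 1023.97 = 2.00 kg m⁻³ over Δz = 42.9 − 25.9 = 17 m.
N² = (9.81/1025) × (2.00/17) = 1.1260 × 10⁻³ s⁻².
N = √(1.1260 × 10⁻³) = 0.033556 rad s⁻¹ ≈ 0.0336 rad s⁻¹.
N² > 0, so the interval is statically stable.

0.0336 rad s⁻¹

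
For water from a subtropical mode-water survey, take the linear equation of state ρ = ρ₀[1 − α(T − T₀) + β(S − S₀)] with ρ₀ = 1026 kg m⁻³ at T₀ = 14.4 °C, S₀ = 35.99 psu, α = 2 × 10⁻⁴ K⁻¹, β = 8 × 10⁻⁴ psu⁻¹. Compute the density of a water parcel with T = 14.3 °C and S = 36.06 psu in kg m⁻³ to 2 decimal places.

T − T₀ = -0.1 K, S − S₀ = +0.07 psu.
Bracket = 1 − α·(-0.1) + β·(+0.07) = 1 + (7.60 × 10⁻⁵) = 1.0000760.
ρ = 1026 × 1.0000760 = 1026.08 kg m⁻³.

1026.08 kg m⁻³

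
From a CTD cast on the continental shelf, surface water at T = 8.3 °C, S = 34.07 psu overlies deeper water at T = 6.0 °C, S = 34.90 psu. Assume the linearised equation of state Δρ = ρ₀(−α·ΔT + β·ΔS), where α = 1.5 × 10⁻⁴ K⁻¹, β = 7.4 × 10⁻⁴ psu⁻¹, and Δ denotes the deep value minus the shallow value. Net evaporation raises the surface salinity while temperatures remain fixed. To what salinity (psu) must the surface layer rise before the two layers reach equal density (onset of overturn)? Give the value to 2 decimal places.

35.37 psu

Neutral buoyancy requires −α(T_deep − T_surf) + β(S_deep − S_surf′) = 0.
S_surf′ = S_deep − (α/β)·ΔT = 34.90 − (1.5 × 10⁻⁴/7.4 × 10⁻⁴)·(-2.3) = 35.3662 psu.
Increase required: 35.3662 − 34.07 = 1.2962 psu.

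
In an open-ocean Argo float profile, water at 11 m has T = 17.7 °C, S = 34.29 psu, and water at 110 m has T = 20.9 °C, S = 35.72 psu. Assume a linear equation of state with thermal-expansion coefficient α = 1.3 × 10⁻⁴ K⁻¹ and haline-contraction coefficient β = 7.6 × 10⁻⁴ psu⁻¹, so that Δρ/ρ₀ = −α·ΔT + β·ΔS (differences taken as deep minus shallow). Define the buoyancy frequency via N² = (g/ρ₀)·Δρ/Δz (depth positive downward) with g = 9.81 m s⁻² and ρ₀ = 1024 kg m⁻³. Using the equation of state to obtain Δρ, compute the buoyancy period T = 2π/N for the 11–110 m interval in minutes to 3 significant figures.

ΔT = +3.2 K, ΔS = +1.43 psu (deep − shallow).
Δρ/ρ₀ = −αΔT + βΔS = -4.16 × 10⁻⁴ + 1.0868 × 10⁻³ = 6.708 × 10⁻⁴, so Δρ ≈ 0.6869 kg m⁻³.
N² = (g/ρ₀)·Δρ/Δz = g·(Δρ/ρ₀)/Δz = 9.81 × 6.708 × 10⁻⁴ / 99 = 6.6470 × 10⁻⁵ s⁻².
N = √(6.6470 × 10⁻⁵) = 8.1529 × 10⁻³ rad s⁻¹ → T = 2π/N = 770.67 s = 12.845 min ≈ 12.8 min.

12.8 min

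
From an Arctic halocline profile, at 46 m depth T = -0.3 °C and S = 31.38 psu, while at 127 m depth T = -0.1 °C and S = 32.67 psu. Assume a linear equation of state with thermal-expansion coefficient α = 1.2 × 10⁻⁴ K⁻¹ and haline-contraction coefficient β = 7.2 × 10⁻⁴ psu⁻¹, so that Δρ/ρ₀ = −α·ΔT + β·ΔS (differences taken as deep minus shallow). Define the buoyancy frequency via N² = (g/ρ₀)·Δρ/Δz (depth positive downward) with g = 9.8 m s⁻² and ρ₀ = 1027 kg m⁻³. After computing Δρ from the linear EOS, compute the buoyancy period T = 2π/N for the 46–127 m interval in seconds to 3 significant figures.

ΔT = +0.2 K, ΔS = +1.29 psu (deep − shallow).
Δρ/ρ₀ = −αΔT + βΔS = -2.40 × 10⁻⁵ + 9.288 × 10⁻⁴ = 9.048 × 10⁻⁴, so Δρ ≈ 0.9292 kg m⁻³.
N² = (g/ρ₀)·Δρ/Δz = g·(Δρ/ρ₀)/Δz = 9.8 × 9.048 × 10⁻⁴ / 81 = 1.0947 × 10⁻⁴ s⁻².
N = √(1.0947 × 10⁻⁴) = 0.010463 rad s⁻¹ → T = 2π/N = 600.51 s ≈ 601 s.

601 s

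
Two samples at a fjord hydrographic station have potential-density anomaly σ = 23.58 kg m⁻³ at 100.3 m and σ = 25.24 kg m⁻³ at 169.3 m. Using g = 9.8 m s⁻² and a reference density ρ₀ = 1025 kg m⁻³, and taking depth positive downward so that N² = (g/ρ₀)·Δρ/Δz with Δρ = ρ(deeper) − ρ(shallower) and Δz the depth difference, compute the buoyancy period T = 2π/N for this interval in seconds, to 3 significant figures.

Δρ = 1025.24 − 1023.58 = 1.66 kg m⁻³ over Δz = 169.3 − 100.3 = 69 m.
N² = (9.8/1025) × (1.66/69) = 2.3002 × 10⁻⁴ s⁻².
N = √(2.3002 × 10⁻⁴) = 0.015166 rad s⁻¹, so T = 2π/N = 414.29 s ≈ 414 s.

414 s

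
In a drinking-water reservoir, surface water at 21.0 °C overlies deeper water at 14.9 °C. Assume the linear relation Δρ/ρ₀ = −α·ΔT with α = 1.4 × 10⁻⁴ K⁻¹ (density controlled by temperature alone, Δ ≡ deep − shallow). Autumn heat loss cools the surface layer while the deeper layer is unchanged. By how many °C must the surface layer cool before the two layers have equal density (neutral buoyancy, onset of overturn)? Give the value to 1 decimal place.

With temperature the only control, equal density requires T_surf′ = T_deep.
T_surf′ = 14.9 °C.
Cooling required: 21.0 − 14.9 = 6.1 °C.

6.1 °C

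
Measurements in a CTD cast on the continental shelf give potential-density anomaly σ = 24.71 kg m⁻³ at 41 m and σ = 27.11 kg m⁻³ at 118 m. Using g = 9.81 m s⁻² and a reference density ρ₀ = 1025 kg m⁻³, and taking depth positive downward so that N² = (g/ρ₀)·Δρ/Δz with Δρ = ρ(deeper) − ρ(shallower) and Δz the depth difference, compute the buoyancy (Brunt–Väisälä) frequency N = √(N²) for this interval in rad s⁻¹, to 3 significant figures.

Δρ = 1027.11 − 1024.71 = 2.40 kg m⁻³ over Δz = 118 − 41 = 77 m.
N² = (9.81/1025) × (2.40/77) = 2.9831 × 10⁻⁴ s⁻².
N = √(2.9831 × 10⁻⁴) = 0.017272 rad s⁻¹ ≈ 0.0173 rad s⁻¹.
A positive N² confirms static stability across the interval.

0.0173 rad s⁻¹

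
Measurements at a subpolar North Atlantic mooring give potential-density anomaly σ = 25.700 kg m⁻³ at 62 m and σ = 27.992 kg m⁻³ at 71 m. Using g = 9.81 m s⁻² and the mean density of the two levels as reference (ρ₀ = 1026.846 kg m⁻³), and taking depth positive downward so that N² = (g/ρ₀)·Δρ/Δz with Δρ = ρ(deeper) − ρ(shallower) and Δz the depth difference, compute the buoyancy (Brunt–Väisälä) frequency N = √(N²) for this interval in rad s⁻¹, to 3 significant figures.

0.0493 rad s⁻¹

Δρ = 1027.992 − 1025.700 = 2.292 kg m⁻³ over Δz = 71 − 62 = 9 m.
N² = (9.81/1026.846) × (2.292/9) = 2.4330 × 10⁻³ s⁻².
N = √(2.4330 × 10⁻³) = 0.049325 rad s⁻¹ ≈ 0.0493 rad s⁻¹.
A positive N² confirms static stability across the interval.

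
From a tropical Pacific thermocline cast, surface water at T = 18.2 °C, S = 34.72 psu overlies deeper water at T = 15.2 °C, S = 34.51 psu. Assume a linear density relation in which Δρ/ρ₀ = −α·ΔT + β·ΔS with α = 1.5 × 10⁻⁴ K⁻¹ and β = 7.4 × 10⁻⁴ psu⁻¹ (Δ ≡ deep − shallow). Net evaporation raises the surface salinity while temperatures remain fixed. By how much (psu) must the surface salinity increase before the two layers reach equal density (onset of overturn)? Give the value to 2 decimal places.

Neutral buoyancy requires −α(T_deep − T_surf) + β(S_deep − S_surf′) = 0.
S_surf′ = S_deep − (α/β)·ΔT = 34.51 − (1.5 × 10⁻⁴/7.4 × 10⁻⁴)·(-3.0) = 35.1181 psu.
Increase required: 35.1181 − 34.72 = 0.3981 psu.

0.40 psu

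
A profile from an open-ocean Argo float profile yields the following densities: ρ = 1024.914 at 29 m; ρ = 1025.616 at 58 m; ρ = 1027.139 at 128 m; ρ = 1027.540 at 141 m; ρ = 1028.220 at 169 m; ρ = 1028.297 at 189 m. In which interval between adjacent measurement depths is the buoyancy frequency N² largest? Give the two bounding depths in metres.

128–141 m

Compute the density gradient over each adjacent pair:
  29–58 m: Δρ/Δz = 0.702/29 = 0.024 kg m⁻⁴
  58–128 m: Δρ/Δz = 1.523/70 = 0.022 kg m⁻⁴
  128–141 m: Δρ/Δz = 0.401/13 = 0.031 kg m⁻⁴
  141–169 m: Δρ/Δz = 0.680/28 = 0.024 kg m⁻⁴
  169–189 m: Δρ/Δz = 0.077/20 = 3.9 × 10⁻³ kg m⁻⁴
The largest gradient is in the 128–141 m interval — the pycnocline.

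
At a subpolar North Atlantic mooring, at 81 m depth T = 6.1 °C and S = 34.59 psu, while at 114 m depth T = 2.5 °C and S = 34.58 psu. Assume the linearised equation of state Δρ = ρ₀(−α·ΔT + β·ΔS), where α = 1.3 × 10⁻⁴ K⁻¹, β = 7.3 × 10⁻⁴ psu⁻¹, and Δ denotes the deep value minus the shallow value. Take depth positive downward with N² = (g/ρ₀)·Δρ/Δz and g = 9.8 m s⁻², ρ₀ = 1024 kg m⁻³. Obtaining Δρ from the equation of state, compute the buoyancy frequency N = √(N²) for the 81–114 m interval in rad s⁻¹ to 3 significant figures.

0.0117 rad s⁻¹

ΔT = -3.6 K, ΔS = -0.01 psu (deep − shallow).
Δρ/ρ₀ = −αΔT + βΔS = 4.68 × 10⁻⁴ − 7.30 × 10⁻⁶ = 4.607 × 10⁻⁴, so Δρ ≈ 0.4718 kg m⁻³.
N² = (g/ρ₀)·Δρ/Δz = g·(Δρ/ρ₀)/Δz = 9.8 × 4.607 × 10⁻⁴ / 33 = 1.3681 × 10⁻⁴ s⁻².
N = √(1.3681 × 10⁻⁴) = 0.011697 rad s⁻¹ ≈ 0.0117 rad s⁻¹.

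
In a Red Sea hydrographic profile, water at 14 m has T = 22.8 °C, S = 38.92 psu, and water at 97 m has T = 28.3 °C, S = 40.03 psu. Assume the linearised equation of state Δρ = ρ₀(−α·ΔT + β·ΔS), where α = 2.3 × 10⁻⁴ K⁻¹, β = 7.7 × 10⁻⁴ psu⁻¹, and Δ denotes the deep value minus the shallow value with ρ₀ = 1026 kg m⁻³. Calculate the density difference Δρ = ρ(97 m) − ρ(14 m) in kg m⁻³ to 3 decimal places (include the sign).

ΔT = +5.5 K, ΔS = +1.11 psu (deep − shallow).
Δρ/ρ₀ = −(2.3 × 10⁻⁴)(+5.5) + (7.7 × 10⁻⁴)(+1.11) = -4.103 × 10⁻⁴.
Δρ = 1026 × (-4.103 × 10⁻⁴) = -0.421 kg m⁻³.
Negative Δρ: lighter below, statically unstable.

-0.421 kg m⁻³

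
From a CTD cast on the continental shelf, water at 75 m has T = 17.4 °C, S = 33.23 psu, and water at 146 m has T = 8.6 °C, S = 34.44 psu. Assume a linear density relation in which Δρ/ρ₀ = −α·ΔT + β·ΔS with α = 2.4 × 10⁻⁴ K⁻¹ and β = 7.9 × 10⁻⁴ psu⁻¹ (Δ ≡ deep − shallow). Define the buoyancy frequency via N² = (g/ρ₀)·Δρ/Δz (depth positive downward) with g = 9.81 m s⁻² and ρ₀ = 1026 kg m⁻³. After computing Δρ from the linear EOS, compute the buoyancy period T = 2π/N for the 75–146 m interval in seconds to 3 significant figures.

305 s

ΔT = -8.8 K, ΔS = +1.21 psu (deep − shallow).
Δρ/ρ₀ = −αΔT + βΔS = 2.112 × 10⁻³ + 9.559 × 10⁻⁴ = 3.0679 × 10⁻³, so Δρ ≈ 3.148 kg m⁻³.
N² = (g/ρ₀)·Δρ/Δz = g·(Δρ/ρ₀)/Δz = 9.81 × 3.0679 × 10⁻³ / 71 = 4.2389 × 10⁻⁴ s⁻².
N = √(4.2389 × 10⁻⁴) = 0.020589 rad s⁻¹ → T = 2π/N = 305.17 s ≈ 305 s.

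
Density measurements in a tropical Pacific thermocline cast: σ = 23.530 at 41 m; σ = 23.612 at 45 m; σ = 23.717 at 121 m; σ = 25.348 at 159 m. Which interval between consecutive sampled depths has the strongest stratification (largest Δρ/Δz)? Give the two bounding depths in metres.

121–159 m

Compute the density gradient over each adjacent pair:
  41–45 m: Δρ/Δz = 0.082/4 = 0.021 kg m⁻⁴
  45–121 m: Δρ/Δz = 0.105/76 = 1.4 × 10⁻³ kg m⁻⁴
  121–159 m: Δρ/Δz = 1.631/38 = 0.043 kg m⁻⁴
The largest gradient is in the 121–159 m interval — the pycnocline.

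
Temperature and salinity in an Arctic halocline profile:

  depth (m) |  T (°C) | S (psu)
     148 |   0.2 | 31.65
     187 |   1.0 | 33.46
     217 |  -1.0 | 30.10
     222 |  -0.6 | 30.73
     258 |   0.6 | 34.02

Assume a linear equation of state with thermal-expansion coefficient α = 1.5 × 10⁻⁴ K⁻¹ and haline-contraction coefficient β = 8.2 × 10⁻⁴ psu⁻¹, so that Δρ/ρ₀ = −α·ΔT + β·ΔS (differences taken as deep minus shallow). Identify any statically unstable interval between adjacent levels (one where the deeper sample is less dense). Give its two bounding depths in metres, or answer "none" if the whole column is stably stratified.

Evaluate Δρ/ρ₀ = −αΔT + βΔS across each adjacent pair:
  148–187 m: −αΔT+βΔS = −(1.5 × 10⁻⁴)(+0.8)+(8.2 × 10⁻⁴)(+1.81) = 1.4 × 10⁻³ → stable
  187–217 m: −αΔT+βΔS = −(1.5 × 10⁻⁴)(-2.0)+(8.2 × 10⁻⁴)(-3.36) = -2.5 × 10⁻³ → UNSTABLE
  217–222 m: −αΔT+βΔS = −(1.5 × 10⁻⁴)(+0.4)+(8.2 × 10⁻⁴)(+0.63) = 4.6 × 10⁻⁴ → stable
  222–258 m: −αΔT+βΔS = −(1.5 × 10⁻⁴)(+1.2)+(8.2 × 10⁻⁴)(+3.29) = 2.5 × 10⁻³ → stable
The 187–217 m interval has Δρ < 0: lighter water underlies denser water.

187–217 m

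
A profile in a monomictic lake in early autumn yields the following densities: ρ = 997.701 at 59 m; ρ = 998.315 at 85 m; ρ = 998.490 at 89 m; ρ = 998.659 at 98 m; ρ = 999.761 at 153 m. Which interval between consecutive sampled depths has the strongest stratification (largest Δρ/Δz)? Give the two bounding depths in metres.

85–89 m

Compute the density gradient over each adjacent pair:
  59–85 m: Δρ/Δz = 0.614/26 = 0.024 kg m⁻⁴
  85–89 m: Δρ/Δz = 0.175/4 = 0.044 kg m⁻⁴
  89–98 m: Δρ/Δz = 0.169/9 = 0.019 kg m⁻⁴
  98–153 m: Δρ/Δz = 1.102/55 = 0.020 kg m⁻⁴
The largest gradient is in the 85–89 m interval — the pycnocline.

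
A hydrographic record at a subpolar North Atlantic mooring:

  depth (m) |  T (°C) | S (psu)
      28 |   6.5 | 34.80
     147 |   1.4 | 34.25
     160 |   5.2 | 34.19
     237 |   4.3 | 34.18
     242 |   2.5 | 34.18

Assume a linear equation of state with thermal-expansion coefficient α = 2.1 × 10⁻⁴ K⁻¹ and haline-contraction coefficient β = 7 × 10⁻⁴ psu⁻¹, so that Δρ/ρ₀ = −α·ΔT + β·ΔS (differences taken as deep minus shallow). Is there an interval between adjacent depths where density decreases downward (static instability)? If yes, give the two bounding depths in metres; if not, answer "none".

147–160 m

Evaluate Δρ/ρ₀ = −αΔT + βΔS across each adjacent pair:
  28–147 m: −αΔT+βΔS = −(2.1 × 10⁻⁴)(-5.1)+(7 × 10⁻⁴)(-0.55) = 6.9 × 10⁻⁴ → stable
  147–160 m: −αΔT+βΔS = −(2.1 × 10⁻⁴)(+3.8)+(7 × 10⁻⁴)(-0.06) = -8.4 × 10⁻⁴ → UNSTABLE
  160–237 m: −αΔT+βΔS = −(2.1 × 10⁻⁴)(-0.9)+(7 × 10⁻⁴)(-0.01) = 1.8 × 10⁻⁴ → stable
  237–242 m: −αΔT+βΔS = −(2.1 × 10⁻⁴)(-1.8)+(7 × 10⁻⁴)(+0.00) = 3.8 × 10⁻⁴ → stable
The 147–160 m interval has Δρ < 0: lighter water underlies denser water.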